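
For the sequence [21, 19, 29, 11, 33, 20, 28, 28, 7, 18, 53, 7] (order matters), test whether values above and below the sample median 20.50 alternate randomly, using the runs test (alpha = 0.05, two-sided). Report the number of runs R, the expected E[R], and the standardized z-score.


Step 1: Compute median = 20.50; label A = above, B = below.
Labels in order: ABABABAABBAB  (n_A = 6, n_B = 6)
Step 2: Count runs R = 10.
Step 3: Under H0 (random ordering), E[R] = 2*n_A*n_B/(n_A+n_B) + 1 = 2*6*6/12 + 1 = 7.0000.
        Var[R] = 2*n_A*n_B*(2*n_A*n_B - n_A - n_B) / ((n_A+n_B)^2 * (n_A+n_B-1)) = 4320/1584 = 2.7273.
        SD[R] = 1.6514.
Step 4: Continuity-corrected z = (R - 0.5 - E[R]) / SD[R] = (10 - 0.5 - 7.0000) / 1.6514 = 1.5138.
Step 5: Two-sided p-value via normal approximation = 2*(1 - Phi(|z|)) = 0.130070.
Step 6: alpha = 0.05. fail to reject H0.

R = 10, z = 1.5138, p = 0.130070, fail to reject H0.


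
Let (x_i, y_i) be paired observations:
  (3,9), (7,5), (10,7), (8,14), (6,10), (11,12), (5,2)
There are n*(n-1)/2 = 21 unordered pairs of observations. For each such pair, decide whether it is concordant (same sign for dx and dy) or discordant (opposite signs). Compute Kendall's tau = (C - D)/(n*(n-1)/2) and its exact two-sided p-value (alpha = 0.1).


Step 1: Enumerate the 21 unordered pairs (i,j) with i<j and classify each by sign(x_j-x_i) * sign(y_j-y_i).
  (1,2):dx=+4,dy=-4->D; (1,3):dx=+7,dy=-2->D; (1,4):dx=+5,dy=+5->C; (1,5):dx=+3,dy=+1->C
  (1,6):dx=+8,dy=+3->C; (1,7):dx=+2,dy=-7->D; (2,3):dx=+3,dy=+2->C; (2,4):dx=+1,dy=+9->C
  (2,5):dx=-1,dy=+5->D; (2,6):dx=+4,dy=+7->C; (2,7):dx=-2,dy=-3->C; (3,4):dx=-2,dy=+7->D
  (3,5):dx=-4,dy=+3->D; (3,6):dx=+1,dy=+5->C; (3,7):dx=-5,dy=-5->C; (4,5):dx=-2,dy=-4->C
  (4,6):dx=+3,dy=-2->D; (4,7):dx=-3,dy=-12->C; (5,6):dx=+5,dy=+2->C; (5,7):dx=-1,dy=-8->C
  (6,7):dx=-6,dy=-10->C
Step 2: C = 14, D = 7, total pairs = 21.
Step 3: tau = (C - D)/(n(n-1)/2) = (14 - 7)/21 = 0.333333.
Step 4: Exact two-sided p-value (enumerate n! = 5040 permutations of y under H0): p = 0.381349.
Step 5: alpha = 0.1. fail to reject H0.

tau_b = 0.3333 (C=14, D=7), p = 0.381349, fail to reject H0.


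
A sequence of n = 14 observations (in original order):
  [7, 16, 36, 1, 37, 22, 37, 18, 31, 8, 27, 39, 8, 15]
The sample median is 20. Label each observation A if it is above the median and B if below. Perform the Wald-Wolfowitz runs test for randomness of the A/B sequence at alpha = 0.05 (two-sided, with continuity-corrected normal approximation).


Step 1: Compute median = 20; label A = above, B = below.
Labels in order: BBABAAABABAABB  (n_A = 7, n_B = 7)
Step 2: Count runs R = 9.
Step 3: Under H0 (random ordering), E[R] = 2*n_A*n_B/(n_A+n_B) + 1 = 2*7*7/14 + 1 = 8.0000.
        Var[R] = 2*n_A*n_B*(2*n_A*n_B - n_A - n_B) / ((n_A+n_B)^2 * (n_A+n_B-1)) = 8232/2548 = 3.2308.
        SD[R] = 1.7974.
Step 4: Continuity-corrected z = (R - 0.5 - E[R]) / SD[R] = (9 - 0.5 - 8.0000) / 1.7974 = 0.2782.
Step 5: Two-sided p-value via normal approximation = 2*(1 - Phi(|z|)) = 0.780879.
Step 6: alpha = 0.05. fail to reject H0.

R = 9, z = 0.2782, p = 0.780879, fail to reject H0.


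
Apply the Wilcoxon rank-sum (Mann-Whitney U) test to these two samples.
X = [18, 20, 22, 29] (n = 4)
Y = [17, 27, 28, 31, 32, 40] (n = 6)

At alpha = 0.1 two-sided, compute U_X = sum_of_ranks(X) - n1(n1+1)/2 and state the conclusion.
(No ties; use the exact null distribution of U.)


Step 1: Combine and sort all 10 observations; assign midranks.
sorted (value, group): (17,Y), (18,X), (20,X), (22,X), (27,Y), (28,Y), (29,X), (31,Y), (32,Y), (40,Y)
ranks: 17->1, 18->2, 20->3, 22->4, 27->5, 28->6, 29->7, 31->8, 32->9, 40->10
Step 2: Rank sum for X: R1 = 2 + 3 + 4 + 7 = 16.
Step 3: U_X = R1 - n1(n1+1)/2 = 16 - 4*5/2 = 16 - 10 = 6.
       U_Y = n1*n2 - U_X = 24 - 6 = 18.
Step 4: No ties, so the exact null distribution of U (based on enumerating the C(10,4) = 210 equally likely rank assignments) gives the two-sided p-value.
Step 5: p-value = 0.257143; compare to alpha = 0.1. fail to reject H0.

U_X = 6, p = 0.257143, fail to reject H0 at alpha = 0.1.


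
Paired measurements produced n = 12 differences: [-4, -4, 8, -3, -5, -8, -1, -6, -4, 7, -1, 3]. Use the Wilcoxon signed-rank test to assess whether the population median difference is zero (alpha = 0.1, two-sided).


Step 1: Drop any zero differences (none here) and take |d_i|.
|d| = [4, 4, 8, 3, 5, 8, 1, 6, 4, 7, 1, 3]
Step 2: Midrank |d_i| (ties get averaged ranks).
ranks: |4|->6, |4|->6, |8|->11.5, |3|->3.5, |5|->8, |8|->11.5, |1|->1.5, |6|->9, |4|->6, |7|->10, |1|->1.5, |3|->3.5
Step 3: Attach original signs; sum ranks with positive sign and with negative sign.
W+ = 11.5 + 10 + 3.5 = 25
W- = 6 + 6 + 3.5 + 8 + 11.5 + 1.5 + 9 + 6 + 1.5 = 53
(Check: W+ + W- = 78 should equal n(n+1)/2 = 78.)
Step 4: Test statistic W = min(W+, W-) = 25.
Step 5: Ties in |d|, so use the tie-corrected normal approximation.
        E[W] = n(n+1)/4 = 12*13/4 = 39.
        Tie groups: |d|=1 (t=2), |d|=3 (t=2), |d|=4 (t=3), |d|=8 (t=2); sum(t^3 - t) = 42.
        Var[W] = n(n+1)(2n+1)/24 - sum(t^3-t)/48 = 3900/24 - 42/48 = 161.625.
        z = (W - E[W]) / sqrt(Var[W]) = (25 - 39) / 12.7132 = -1.1012.
        Two-sided p = 2*Phi(z) = 0.270801.
Step 6: alpha = 0.1. fail to reject H0.

W+ = 25, W- = 53, W = min = 25, p = 0.270801, fail to reject H0.


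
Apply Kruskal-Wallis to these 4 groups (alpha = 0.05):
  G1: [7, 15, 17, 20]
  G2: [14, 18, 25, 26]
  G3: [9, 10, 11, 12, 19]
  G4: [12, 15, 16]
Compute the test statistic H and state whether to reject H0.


Step 1: Combine all N = 16 observations and assign midranks.
sorted (value, group, rank): (7,G1,1), (9,G3,2), (10,G3,3), (11,G3,4), (12,G3,5.5), (12,G4,5.5), (14,G2,7), (15,G1,8.5), (15,G4,8.5), (16,G4,10), (17,G1,11), (18,G2,12), (19,G3,13), (20,G1,14), (25,G2,15), (26,G2,16)
Step 2: Sum ranks within each group.
R_1 = 34.5 (n_1 = 4)
R_2 = 50 (n_2 = 4)
R_3 = 27.5 (n_3 = 5)
R_4 = 24 (n_4 = 3)
Step 3: H = 12/(N(N+1)) * sum(R_i^2/n_i) - 3(N+1)
     = 12/(16*17) * (34.5^2/4 + 50^2/4 + 27.5^2/5 + 24^2/3) - 3*17
     = 0.044118 * 1265.81 - 51
     = 4.844669.
Step 4: Ties present; correction factor C = 1 - 12/(16^3 - 16) = 0.997059. Corrected H = 4.844669 / 0.997059 = 4.858960.
Step 5: Under H0, H ~ chi^2(3); p-value = 0.182421.
Step 6: alpha = 0.05. fail to reject H0.

H = 4.8590, df = 3, p = 0.182421, fail to reject H0.


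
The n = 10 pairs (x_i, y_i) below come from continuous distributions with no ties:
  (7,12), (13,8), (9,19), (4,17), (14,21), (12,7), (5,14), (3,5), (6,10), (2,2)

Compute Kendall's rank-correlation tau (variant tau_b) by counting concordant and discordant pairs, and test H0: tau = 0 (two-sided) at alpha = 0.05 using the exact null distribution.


Step 1: Enumerate the 45 unordered pairs (i,j) with i<j and classify each by sign(x_j-x_i) * sign(y_j-y_i).
  (1,2):dx=+6,dy=-4->D; (1,3):dx=+2,dy=+7->C; (1,4):dx=-3,dy=+5->D; (1,5):dx=+7,dy=+9->C
  (1,6):dx=+5,dy=-5->D; (1,7):dx=-2,dy=+2->D; (1,8):dx=-4,dy=-7->C; (1,9):dx=-1,dy=-2->C
  (1,10):dx=-5,dy=-10->C; (2,3):dx=-4,dy=+11->D; (2,4):dx=-9,dy=+9->D; (2,5):dx=+1,dy=+13->C
  (2,6):dx=-1,dy=-1->C; (2,7):dx=-8,dy=+6->D; (2,8):dx=-10,dy=-3->C; (2,9):dx=-7,dy=+2->D
  (2,10):dx=-11,dy=-6->C; (3,4):dx=-5,dy=-2->C; (3,5):dx=+5,dy=+2->C; (3,6):dx=+3,dy=-12->D
  (3,7):dx=-4,dy=-5->C; (3,8):dx=-6,dy=-14->C; (3,9):dx=-3,dy=-9->C; (3,10):dx=-7,dy=-17->C
  (4,5):dx=+10,dy=+4->C; (4,6):dx=+8,dy=-10->D; (4,7):dx=+1,dy=-3->D; (4,8):dx=-1,dy=-12->C
  (4,9):dx=+2,dy=-7->D; (4,10):dx=-2,dy=-15->C; (5,6):dx=-2,dy=-14->C; (5,7):dx=-9,dy=-7->C
  (5,8):dx=-11,dy=-16->C; (5,9):dx=-8,dy=-11->C; (5,10):dx=-12,dy=-19->C; (6,7):dx=-7,dy=+7->D
  (6,8):dx=-9,dy=-2->C; (6,9):dx=-6,dy=+3->D; (6,10):dx=-10,dy=-5->C; (7,8):dx=-2,dy=-9->C
  (7,9):dx=+1,dy=-4->D; (7,10):dx=-3,dy=-12->C; (8,9):dx=+3,dy=+5->C; (8,10):dx=-1,dy=-3->C
  (9,10):dx=-4,dy=-8->C
Step 2: C = 30, D = 15, total pairs = 45.
Step 3: tau = (C - D)/(n(n-1)/2) = (30 - 15)/45 = 0.333333.
Step 4: Exact two-sided p-value (enumerate n! = 3628800 permutations of y under H0): p = 0.216373.
Step 5: alpha = 0.05. fail to reject H0.

tau_b = 0.3333 (C=30, D=15), p = 0.216373, fail to reject H0.


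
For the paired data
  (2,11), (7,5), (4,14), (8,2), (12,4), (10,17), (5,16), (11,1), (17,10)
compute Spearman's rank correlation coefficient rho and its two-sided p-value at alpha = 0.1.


Step 1: Rank x and y separately (midranks; no ties here).
rank(x): 2->1, 7->4, 4->2, 8->5, 12->8, 10->6, 5->3, 11->7, 17->9
rank(y): 11->6, 5->4, 14->7, 2->2, 4->3, 17->9, 16->8, 1->1, 10->5
Step 2: d_i = R_x(i) - R_y(i); compute d_i^2.
  (1-6)^2=25, (4-4)^2=0, (2-7)^2=25, (5-2)^2=9, (8-3)^2=25, (6-9)^2=9, (3-8)^2=25, (7-1)^2=36, (9-5)^2=16
sum(d^2) = 170.
Step 3: rho = 1 - 6*170 / (9*(9^2 - 1)) = 1 - 1020/720 = -0.416667.
Step 4: Under H0, t = rho * sqrt((n-2)/(1-rho^2)) = -1.2127 ~ t(7).
Step 5: Two-sided p-value from the t-distribution with 7 df = 0.264586.
Step 6: alpha = 0.1. fail to reject H0.

rho = -0.4167, p = 0.264586, fail to reject H0 at alpha = 0.1.


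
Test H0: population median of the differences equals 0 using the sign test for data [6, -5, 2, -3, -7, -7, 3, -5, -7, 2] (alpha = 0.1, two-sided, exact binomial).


Step 1: Discard zero differences. Original n = 10; n_eff = number of nonzero differences = 10.
Nonzero differences (with sign): +6, -5, +2, -3, -7, -7, +3, -5, -7, +2
Step 2: Count signs: positive = 4, negative = 6.
Step 3: Under H0: P(positive) = 0.5, so the number of positives S ~ Bin(10, 0.5).
Step 4: Two-sided exact p-value = sum of Bin(10,0.5) probabilities at or below the observed probability = 0.753906.
Step 5: alpha = 0.1. fail to reject H0.

n_eff = 10, pos = 4, neg = 6, p = 0.753906, fail to reject H0.


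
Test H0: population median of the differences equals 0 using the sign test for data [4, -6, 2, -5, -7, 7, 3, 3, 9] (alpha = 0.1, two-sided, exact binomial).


Step 1: Discard zero differences. Original n = 9; n_eff = number of nonzero differences = 9.
Nonzero differences (with sign): +4, -6, +2, -5, -7, +7, +3, +3, +9
Step 2: Count signs: positive = 6, negative = 3.
Step 3: Under H0: P(positive) = 0.5, so the number of positives S ~ Bin(9, 0.5).
Step 4: Two-sided exact p-value = sum of Bin(9,0.5) probabilities at or below the observed probability = 0.507812.
Step 5: alpha = 0.1. fail to reject H0.

n_eff = 9, pos = 6, neg = 3, p = 0.507812, fail to reject H0.


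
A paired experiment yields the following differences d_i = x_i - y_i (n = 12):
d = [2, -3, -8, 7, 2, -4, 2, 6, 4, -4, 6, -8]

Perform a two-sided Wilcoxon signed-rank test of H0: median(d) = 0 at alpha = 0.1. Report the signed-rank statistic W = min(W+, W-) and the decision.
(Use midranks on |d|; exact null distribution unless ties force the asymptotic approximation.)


Step 1: Drop any zero differences (none here) and take |d_i|.
|d| = [2, 3, 8, 7, 2, 4, 2, 6, 4, 4, 6, 8]
Step 2: Midrank |d_i| (ties get averaged ranks).
ranks: |2|->2, |3|->4, |8|->11.5, |7|->10, |2|->2, |4|->6, |2|->2, |6|->8.5, |4|->6, |4|->6, |6|->8.5, |8|->11.5
Step 3: Attach original signs; sum ranks with positive sign and with negative sign.
W+ = 2 + 10 + 2 + 2 + 8.5 + 6 + 8.5 = 39
W- = 4 + 11.5 + 6 + 6 + 11.5 = 39
(Check: W+ + W- = 78 should equal n(n+1)/2 = 78.)
Step 4: Test statistic W = min(W+, W-) = 39.
Step 5: Ties in |d|, so use the tie-corrected normal approximation.
        E[W] = n(n+1)/4 = 12*13/4 = 39.
        Tie groups: |d|=2 (t=3), |d|=4 (t=3), |d|=6 (t=2), |d|=8 (t=2); sum(t^3 - t) = 60.
        Var[W] = n(n+1)(2n+1)/24 - sum(t^3-t)/48 = 3900/24 - 60/48 = 161.25.
        z = (W - E[W]) / sqrt(Var[W]) = (39 - 39) / 12.6984 = 0.0000.
        Two-sided p = 2*Phi(z) = 1.000000.
Step 6: alpha = 0.1. fail to reject H0.

W+ = 39, W- = 39, W = min = 39, p = 1.000000, fail to reject H0.


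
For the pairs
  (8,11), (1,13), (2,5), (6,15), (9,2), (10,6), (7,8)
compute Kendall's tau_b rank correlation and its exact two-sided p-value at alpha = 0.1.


Step 1: Enumerate the 21 unordered pairs (i,j) with i<j and classify each by sign(x_j-x_i) * sign(y_j-y_i).
  (1,2):dx=-7,dy=+2->D; (1,3):dx=-6,dy=-6->C; (1,4):dx=-2,dy=+4->D; (1,5):dx=+1,dy=-9->D
  (1,6):dx=+2,dy=-5->D; (1,7):dx=-1,dy=-3->C; (2,3):dx=+1,dy=-8->D; (2,4):dx=+5,dy=+2->C
  (2,5):dx=+8,dy=-11->D; (2,6):dx=+9,dy=-7->D; (2,7):dx=+6,dy=-5->D; (3,4):dx=+4,dy=+10->C
  (3,5):dx=+7,dy=-3->D; (3,6):dx=+8,dy=+1->C; (3,7):dx=+5,dy=+3->C; (4,5):dx=+3,dy=-13->D
  (4,6):dx=+4,dy=-9->D; (4,7):dx=+1,dy=-7->D; (5,6):dx=+1,dy=+4->C; (5,7):dx=-2,dy=+6->D
  (6,7):dx=-3,dy=+2->D
Step 2: C = 7, D = 14, total pairs = 21.
Step 3: tau = (C - D)/(n(n-1)/2) = (7 - 14)/21 = -0.333333.
Step 4: Exact two-sided p-value (enumerate n! = 5040 permutations of y under H0): p = 0.381349.
Step 5: alpha = 0.1. fail to reject H0.

tau_b = -0.3333 (C=7, D=14), p = 0.381349, fail to reject H0.


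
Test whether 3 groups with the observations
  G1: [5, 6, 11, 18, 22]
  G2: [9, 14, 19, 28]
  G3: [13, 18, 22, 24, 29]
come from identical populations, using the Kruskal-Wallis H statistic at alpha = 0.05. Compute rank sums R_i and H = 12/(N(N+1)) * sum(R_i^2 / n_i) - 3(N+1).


Step 1: Combine all N = 14 observations and assign midranks.
sorted (value, group, rank): (5,G1,1), (6,G1,2), (9,G2,3), (11,G1,4), (13,G3,5), (14,G2,6), (18,G1,7.5), (18,G3,7.5), (19,G2,9), (22,G1,10.5), (22,G3,10.5), (24,G3,12), (28,G2,13), (29,G3,14)
Step 2: Sum ranks within each group.
R_1 = 25 (n_1 = 5)
R_2 = 31 (n_2 = 4)
R_3 = 49 (n_3 = 5)
Step 3: H = 12/(N(N+1)) * sum(R_i^2/n_i) - 3(N+1)
     = 12/(14*15) * (25^2/5 + 31^2/4 + 49^2/5) - 3*15
     = 0.057143 * 845.45 - 45
     = 3.311429.
Step 4: Ties present; correction factor C = 1 - 12/(14^3 - 14) = 0.995604. Corrected H = 3.311429 / 0.995604 = 3.326049.
Step 5: Under H0, H ~ chi^2(2); p-value = 0.189565.
Step 6: alpha = 0.05. fail to reject H0.

H = 3.3260, df = 2, p = 0.189565, fail to reject H0.


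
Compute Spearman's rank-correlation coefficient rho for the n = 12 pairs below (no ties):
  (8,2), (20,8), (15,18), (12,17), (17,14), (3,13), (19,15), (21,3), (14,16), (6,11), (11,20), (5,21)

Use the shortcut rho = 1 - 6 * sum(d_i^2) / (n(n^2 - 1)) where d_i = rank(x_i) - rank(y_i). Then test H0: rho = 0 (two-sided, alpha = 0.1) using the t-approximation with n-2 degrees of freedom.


Step 1: Rank x and y separately (midranks; no ties here).
rank(x): 8->4, 20->11, 15->8, 12->6, 17->9, 3->1, 19->10, 21->12, 14->7, 6->3, 11->5, 5->2
rank(y): 2->1, 8->3, 18->10, 17->9, 14->6, 13->5, 15->7, 3->2, 16->8, 11->4, 20->11, 21->12
Step 2: d_i = R_x(i) - R_y(i); compute d_i^2.
  (4-1)^2=9, (11-3)^2=64, (8-10)^2=4, (6-9)^2=9, (9-6)^2=9, (1-5)^2=16, (10-7)^2=9, (12-2)^2=100, (7-8)^2=1, (3-4)^2=1, (5-11)^2=36, (2-12)^2=100
sum(d^2) = 358.
Step 3: rho = 1 - 6*358 / (12*(12^2 - 1)) = 1 - 2148/1716 = -0.251748.
Step 4: Under H0, t = rho * sqrt((n-2)/(1-rho^2)) = -0.8226 ~ t(10).
Step 5: Two-sided p-value from the t-distribution with 10 df = 0.429919.
Step 6: alpha = 0.1. fail to reject H0.

rho = -0.2517, p = 0.429919, fail to reject H0 at alpha = 0.1.


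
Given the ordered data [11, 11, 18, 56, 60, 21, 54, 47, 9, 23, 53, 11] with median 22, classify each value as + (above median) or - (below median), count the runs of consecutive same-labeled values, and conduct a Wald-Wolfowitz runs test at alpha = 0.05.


Step 1: Compute median = 22; label A = above, B = below.
Labels in order: BBBAABAABAAB  (n_A = 6, n_B = 6)
Step 2: Count runs R = 7.
Step 3: Under H0 (random ordering), E[R] = 2*n_A*n_B/(n_A+n_B) + 1 = 2*6*6/12 + 1 = 7.0000.
        Var[R] = 2*n_A*n_B*(2*n_A*n_B - n_A - n_B) / ((n_A+n_B)^2 * (n_A+n_B-1)) = 4320/1584 = 2.7273.
        SD[R] = 1.6514.
Step 4: R = E[R], so z = 0 with no continuity correction.
Step 5: Two-sided p-value via normal approximation = 2*(1 - Phi(|z|)) = 1.000000.
Step 6: alpha = 0.05. fail to reject H0.

R = 7, z = 0.0000, p = 1.000000, fail to reject H0.


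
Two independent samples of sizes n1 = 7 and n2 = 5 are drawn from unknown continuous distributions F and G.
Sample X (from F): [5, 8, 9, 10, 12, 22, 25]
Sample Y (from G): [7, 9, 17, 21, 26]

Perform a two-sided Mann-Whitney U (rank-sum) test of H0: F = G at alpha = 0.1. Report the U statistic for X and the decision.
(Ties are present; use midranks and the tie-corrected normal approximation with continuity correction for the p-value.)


Step 1: Combine and sort all 12 observations; assign midranks.
sorted (value, group): (5,X), (7,Y), (8,X), (9,X), (9,Y), (10,X), (12,X), (17,Y), (21,Y), (22,X), (25,X), (26,Y)
ranks: 5->1, 7->2, 8->3, 9->4.5, 9->4.5, 10->6, 12->7, 17->8, 21->9, 22->10, 25->11, 26->12
Step 2: Rank sum for X: R1 = 1 + 3 + 4.5 + 6 + 7 + 10 + 11 = 42.5.
Step 3: U_X = R1 - n1(n1+1)/2 = 42.5 - 7*8/2 = 42.5 - 28 = 14.5.
       U_Y = n1*n2 - U_X = 35 - 14.5 = 20.5.
Step 4: Ties are present, so use the tie-corrected normal approximation (with continuity correction) for the p-value.
Step 5: p-value = 0.684221; compare to alpha = 0.1. fail to reject H0.

U_X = 14.5, p = 0.684221, fail to reject H0 at alpha = 0.1.


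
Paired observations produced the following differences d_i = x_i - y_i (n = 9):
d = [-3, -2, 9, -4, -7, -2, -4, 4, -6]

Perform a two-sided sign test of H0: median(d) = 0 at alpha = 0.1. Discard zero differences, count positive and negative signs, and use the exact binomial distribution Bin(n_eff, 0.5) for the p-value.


Step 1: Discard zero differences. Original n = 9; n_eff = number of nonzero differences = 9.
Nonzero differences (with sign): -3, -2, +9, -4, -7, -2, -4, +4, -6
Step 2: Count signs: positive = 2, negative = 7.
Step 3: Under H0: P(positive) = 0.5, so the number of positives S ~ Bin(9, 0.5).
Step 4: Two-sided exact p-value = sum of Bin(9,0.5) probabilities at or below the observed probability = 0.179688.
Step 5: alpha = 0.1. fail to reject H0.

n_eff = 9, pos = 2, neg = 7, p = 0.179688, fail to reject H0.


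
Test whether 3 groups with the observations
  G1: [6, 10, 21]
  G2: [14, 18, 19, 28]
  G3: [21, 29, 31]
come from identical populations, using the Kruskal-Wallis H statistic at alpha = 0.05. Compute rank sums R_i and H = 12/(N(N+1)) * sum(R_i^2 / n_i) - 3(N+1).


Step 1: Combine all N = 10 observations and assign midranks.
sorted (value, group, rank): (6,G1,1), (10,G1,2), (14,G2,3), (18,G2,4), (19,G2,5), (21,G1,6.5), (21,G3,6.5), (28,G2,8), (29,G3,9), (31,G3,10)
Step 2: Sum ranks within each group.
R_1 = 9.5 (n_1 = 3)
R_2 = 20 (n_2 = 4)
R_3 = 25.5 (n_3 = 3)
Step 3: H = 12/(N(N+1)) * sum(R_i^2/n_i) - 3(N+1)
     = 12/(10*11) * (9.5^2/3 + 20^2/4 + 25.5^2/3) - 3*11
     = 0.109091 * 346.833 - 33
     = 4.836364.
Step 4: Ties present; correction factor C = 1 - 6/(10^3 - 10) = 0.993939. Corrected H = 4.836364 / 0.993939 = 4.865854.
Step 5: Under H0, H ~ chi^2(2); p-value = 0.087780.
Step 6: alpha = 0.05. fail to reject H0.

H = 4.8659, df = 2, p = 0.087780, fail to reject H0.


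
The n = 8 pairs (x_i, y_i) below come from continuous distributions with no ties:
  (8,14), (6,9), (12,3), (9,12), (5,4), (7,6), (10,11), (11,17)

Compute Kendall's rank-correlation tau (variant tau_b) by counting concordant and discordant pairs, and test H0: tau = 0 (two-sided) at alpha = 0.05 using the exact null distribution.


Step 1: Enumerate the 28 unordered pairs (i,j) with i<j and classify each by sign(x_j-x_i) * sign(y_j-y_i).
  (1,2):dx=-2,dy=-5->C; (1,3):dx=+4,dy=-11->D; (1,4):dx=+1,dy=-2->D; (1,5):dx=-3,dy=-10->C
  (1,6):dx=-1,dy=-8->C; (1,7):dx=+2,dy=-3->D; (1,8):dx=+3,dy=+3->C; (2,3):dx=+6,dy=-6->D
  (2,4):dx=+3,dy=+3->C; (2,5):dx=-1,dy=-5->C; (2,6):dx=+1,dy=-3->D; (2,7):dx=+4,dy=+2->C
  (2,8):dx=+5,dy=+8->C; (3,4):dx=-3,dy=+9->D; (3,5):dx=-7,dy=+1->D; (3,6):dx=-5,dy=+3->D
  (3,7):dx=-2,dy=+8->D; (3,8):dx=-1,dy=+14->D; (4,5):dx=-4,dy=-8->C; (4,6):dx=-2,dy=-6->C
  (4,7):dx=+1,dy=-1->D; (4,8):dx=+2,dy=+5->C; (5,6):dx=+2,dy=+2->C; (5,7):dx=+5,dy=+7->C
  (5,8):dx=+6,dy=+13->C; (6,7):dx=+3,dy=+5->C; (6,8):dx=+4,dy=+11->C; (7,8):dx=+1,dy=+6->C
Step 2: C = 17, D = 11, total pairs = 28.
Step 3: tau = (C - D)/(n(n-1)/2) = (17 - 11)/28 = 0.214286.
Step 4: Exact two-sided p-value (enumerate n! = 40320 permutations of y under H0): p = 0.548413.
Step 5: alpha = 0.05. fail to reject H0.

tau_b = 0.2143 (C=17, D=11), p = 0.548413, fail to reject H0.


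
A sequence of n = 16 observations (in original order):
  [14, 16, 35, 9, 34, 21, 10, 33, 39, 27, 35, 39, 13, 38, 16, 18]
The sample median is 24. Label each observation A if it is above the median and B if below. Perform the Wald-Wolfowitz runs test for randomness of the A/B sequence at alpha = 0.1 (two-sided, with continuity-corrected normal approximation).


Step 1: Compute median = 24; label A = above, B = below.
Labels in order: BBABABBAAAAABABB  (n_A = 8, n_B = 8)
Step 2: Count runs R = 9.
Step 3: Under H0 (random ordering), E[R] = 2*n_A*n_B/(n_A+n_B) + 1 = 2*8*8/16 + 1 = 9.0000.
        Var[R] = 2*n_A*n_B*(2*n_A*n_B - n_A - n_B) / ((n_A+n_B)^2 * (n_A+n_B-1)) = 14336/3840 = 3.7333.
        SD[R] = 1.9322.
Step 4: R = E[R], so z = 0 with no continuity correction.
Step 5: Two-sided p-value via normal approximation = 2*(1 - Phi(|z|)) = 1.000000.
Step 6: alpha = 0.1. fail to reject H0.

R = 9, z = 0.0000, p = 1.000000, fail to reject H0.


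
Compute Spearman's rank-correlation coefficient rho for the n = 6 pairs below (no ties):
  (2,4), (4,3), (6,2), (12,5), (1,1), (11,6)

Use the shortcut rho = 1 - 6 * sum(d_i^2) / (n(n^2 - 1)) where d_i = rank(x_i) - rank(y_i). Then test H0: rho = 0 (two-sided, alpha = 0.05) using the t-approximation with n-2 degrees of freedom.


Step 1: Rank x and y separately (midranks; no ties here).
rank(x): 2->2, 4->3, 6->4, 12->6, 1->1, 11->5
rank(y): 4->4, 3->3, 2->2, 5->5, 1->1, 6->6
Step 2: d_i = R_x(i) - R_y(i); compute d_i^2.
  (2-4)^2=4, (3-3)^2=0, (4-2)^2=4, (6-5)^2=1, (1-1)^2=0, (5-6)^2=1
sum(d^2) = 10.
Step 3: rho = 1 - 6*10 / (6*(6^2 - 1)) = 1 - 60/210 = 0.714286.
Step 4: Under H0, t = rho * sqrt((n-2)/(1-rho^2)) = 2.0412 ~ t(4).
Step 5: Two-sided p-value from the t-distribution with 4 df = 0.110787.
Step 6: alpha = 0.05. fail to reject H0.

rho = 0.7143, p = 0.110787, fail to reject H0 at alpha = 0.05.


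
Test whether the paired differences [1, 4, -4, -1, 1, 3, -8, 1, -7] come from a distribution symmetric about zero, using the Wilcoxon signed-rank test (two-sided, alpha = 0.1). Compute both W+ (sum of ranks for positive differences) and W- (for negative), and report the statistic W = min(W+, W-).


Step 1: Drop any zero differences (none here) and take |d_i|.
|d| = [1, 4, 4, 1, 1, 3, 8, 1, 7]
Step 2: Midrank |d_i| (ties get averaged ranks).
ranks: |1|->2.5, |4|->6.5, |4|->6.5, |1|->2.5, |1|->2.5, |3|->5, |8|->9, |1|->2.5, |7|->8
Step 3: Attach original signs; sum ranks with positive sign and with negative sign.
W+ = 2.5 + 6.5 + 2.5 + 5 + 2.5 = 19
W- = 6.5 + 2.5 + 9 + 8 = 26
(Check: W+ + W- = 45 should equal n(n+1)/2 = 45.)
Step 4: Test statistic W = min(W+, W-) = 19.
Step 5: Ties in |d|, so use the tie-corrected normal approximation.
        E[W] = n(n+1)/4 = 9*10/4 = 22.5.
        Tie groups: |d|=1 (t=4), |d|=4 (t=2); sum(t^3 - t) = 66.
        Var[W] = n(n+1)(2n+1)/24 - sum(t^3-t)/48 = 1710/24 - 66/48 = 69.875.
        z = (W - E[W]) / sqrt(Var[W]) = (19 - 22.5) / 8.3591 = -0.4187.
        Two-sided p = 2*Phi(z) = 0.675432.
Step 6: alpha = 0.1. fail to reject H0.

W+ = 19, W- = 26, W = min = 19, p = 0.675432, fail to reject H0.


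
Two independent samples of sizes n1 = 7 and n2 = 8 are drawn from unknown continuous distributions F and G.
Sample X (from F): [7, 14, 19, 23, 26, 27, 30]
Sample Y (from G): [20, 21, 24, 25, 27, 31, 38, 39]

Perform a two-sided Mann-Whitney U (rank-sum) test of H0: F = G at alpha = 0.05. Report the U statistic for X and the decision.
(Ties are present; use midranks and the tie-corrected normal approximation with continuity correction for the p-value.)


Step 1: Combine and sort all 15 observations; assign midranks.
sorted (value, group): (7,X), (14,X), (19,X), (20,Y), (21,Y), (23,X), (24,Y), (25,Y), (26,X), (27,X), (27,Y), (30,X), (31,Y), (38,Y), (39,Y)
ranks: 7->1, 14->2, 19->3, 20->4, 21->5, 23->6, 24->7, 25->8, 26->9, 27->10.5, 27->10.5, 30->12, 31->13, 38->14, 39->15
Step 2: Rank sum for X: R1 = 1 + 2 + 3 + 6 + 9 + 10.5 + 12 = 43.5.
Step 3: U_X = R1 - n1(n1+1)/2 = 43.5 - 7*8/2 = 43.5 - 28 = 15.5.
       U_Y = n1*n2 - U_X = 56 - 15.5 = 40.5.
Step 4: Ties are present, so use the tie-corrected normal approximation (with continuity correction) for the p-value.
Step 5: p-value = 0.164537; compare to alpha = 0.05. fail to reject H0.

U_X = 15.5, p = 0.164537, fail to reject H0 at alpha = 0.05.


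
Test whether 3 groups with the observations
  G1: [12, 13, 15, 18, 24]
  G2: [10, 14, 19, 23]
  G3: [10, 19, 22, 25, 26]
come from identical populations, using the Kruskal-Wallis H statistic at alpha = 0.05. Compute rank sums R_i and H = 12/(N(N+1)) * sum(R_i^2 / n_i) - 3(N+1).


Step 1: Combine all N = 14 observations and assign midranks.
sorted (value, group, rank): (10,G2,1.5), (10,G3,1.5), (12,G1,3), (13,G1,4), (14,G2,5), (15,G1,6), (18,G1,7), (19,G2,8.5), (19,G3,8.5), (22,G3,10), (23,G2,11), (24,G1,12), (25,G3,13), (26,G3,14)
Step 2: Sum ranks within each group.
R_1 = 32 (n_1 = 5)
R_2 = 26 (n_2 = 4)
R_3 = 47 (n_3 = 5)
Step 3: H = 12/(N(N+1)) * sum(R_i^2/n_i) - 3(N+1)
     = 12/(14*15) * (32^2/5 + 26^2/4 + 47^2/5) - 3*15
     = 0.057143 * 815.6 - 45
     = 1.605714.
Step 4: Ties present; correction factor C = 1 - 12/(14^3 - 14) = 0.995604. Corrected H = 1.605714 / 0.995604 = 1.612804.
Step 5: Under H0, H ~ chi^2(2); p-value = 0.446462.
Step 6: alpha = 0.05. fail to reject H0.

H = 1.6128, df = 2, p = 0.446462, fail to reject H0.


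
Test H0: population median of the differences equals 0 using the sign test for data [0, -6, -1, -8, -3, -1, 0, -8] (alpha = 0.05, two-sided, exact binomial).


Step 1: Discard zero differences. Original n = 8; n_eff = number of nonzero differences = 6.
Nonzero differences (with sign): -6, -1, -8, -3, -1, -8
Step 2: Count signs: positive = 0, negative = 6.
Step 3: Under H0: P(positive) = 0.5, so the number of positives S ~ Bin(6, 0.5).
Step 4: Two-sided exact p-value = sum of Bin(6,0.5) probabilities at or below the observed probability = 0.031250.
Step 5: alpha = 0.05. reject H0.

n_eff = 6, pos = 0, neg = 6, p = 0.031250, reject H0.


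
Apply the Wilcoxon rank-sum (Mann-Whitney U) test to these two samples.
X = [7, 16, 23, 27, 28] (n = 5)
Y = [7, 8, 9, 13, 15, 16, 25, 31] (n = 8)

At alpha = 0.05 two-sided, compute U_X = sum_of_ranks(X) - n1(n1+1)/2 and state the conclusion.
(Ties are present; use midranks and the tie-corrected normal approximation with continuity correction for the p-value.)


Step 1: Combine and sort all 13 observations; assign midranks.
sorted (value, group): (7,X), (7,Y), (8,Y), (9,Y), (13,Y), (15,Y), (16,X), (16,Y), (23,X), (25,Y), (27,X), (28,X), (31,Y)
ranks: 7->1.5, 7->1.5, 8->3, 9->4, 13->5, 15->6, 16->7.5, 16->7.5, 23->9, 25->10, 27->11, 28->12, 31->13
Step 2: Rank sum for X: R1 = 1.5 + 7.5 + 9 + 11 + 12 = 41.
Step 3: U_X = R1 - n1(n1+1)/2 = 41 - 5*6/2 = 41 - 15 = 26.
       U_Y = n1*n2 - U_X = 40 - 26 = 14.
Step 4: Ties are present, so use the tie-corrected normal approximation (with continuity correction) for the p-value.
Step 5: p-value = 0.419471; compare to alpha = 0.05. fail to reject H0.

U_X = 26, p = 0.419471, fail to reject H0 at alpha = 0.05.


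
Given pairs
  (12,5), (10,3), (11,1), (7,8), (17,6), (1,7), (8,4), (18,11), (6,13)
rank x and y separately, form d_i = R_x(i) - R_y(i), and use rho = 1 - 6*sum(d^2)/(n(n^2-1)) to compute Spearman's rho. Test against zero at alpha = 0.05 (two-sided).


Step 1: Rank x and y separately (midranks; no ties here).
rank(x): 12->7, 10->5, 11->6, 7->3, 17->8, 1->1, 8->4, 18->9, 6->2
rank(y): 5->4, 3->2, 1->1, 8->7, 6->5, 7->6, 4->3, 11->8, 13->9
Step 2: d_i = R_x(i) - R_y(i); compute d_i^2.
  (7-4)^2=9, (5-2)^2=9, (6-1)^2=25, (3-7)^2=16, (8-5)^2=9, (1-6)^2=25, (4-3)^2=1, (9-8)^2=1, (2-9)^2=49
sum(d^2) = 144.
Step 3: rho = 1 - 6*144 / (9*(9^2 - 1)) = 1 - 864/720 = -0.200000.
Step 4: Under H0, t = rho * sqrt((n-2)/(1-rho^2)) = -0.5401 ~ t(7).
Step 5: Two-sided p-value from the t-distribution with 7 df = 0.605901.
Step 6: alpha = 0.05. fail to reject H0.

rho = -0.2000, p = 0.605901, fail to reject H0 at alpha = 0.05.


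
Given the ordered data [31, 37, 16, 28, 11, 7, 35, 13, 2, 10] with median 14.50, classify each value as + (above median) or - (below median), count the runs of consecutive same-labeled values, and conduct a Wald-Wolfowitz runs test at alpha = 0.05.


Step 1: Compute median = 14.50; label A = above, B = below.
Labels in order: AAAABBABBB  (n_A = 5, n_B = 5)
Step 2: Count runs R = 4.
Step 3: Under H0 (random ordering), E[R] = 2*n_A*n_B/(n_A+n_B) + 1 = 2*5*5/10 + 1 = 6.0000.
        Var[R] = 2*n_A*n_B*(2*n_A*n_B - n_A - n_B) / ((n_A+n_B)^2 * (n_A+n_B-1)) = 2000/900 = 2.2222.
        SD[R] = 1.4907.
Step 4: Continuity-corrected z = (R + 0.5 - E[R]) / SD[R] = (4 + 0.5 - 6.0000) / 1.4907 = -1.0062.
Step 5: Two-sided p-value via normal approximation = 2*(1 - Phi(|z|)) = 0.314305.
Step 6: alpha = 0.05. fail to reject H0.

R = 4, z = -1.0062, p = 0.314305, fail to reject H0.


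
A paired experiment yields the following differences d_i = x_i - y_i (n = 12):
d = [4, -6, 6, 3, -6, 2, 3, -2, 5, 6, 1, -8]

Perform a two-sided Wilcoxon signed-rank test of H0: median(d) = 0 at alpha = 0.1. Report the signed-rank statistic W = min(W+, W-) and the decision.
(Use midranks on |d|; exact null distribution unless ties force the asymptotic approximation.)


Step 1: Drop any zero differences (none here) and take |d_i|.
|d| = [4, 6, 6, 3, 6, 2, 3, 2, 5, 6, 1, 8]
Step 2: Midrank |d_i| (ties get averaged ranks).
ranks: |4|->6, |6|->9.5, |6|->9.5, |3|->4.5, |6|->9.5, |2|->2.5, |3|->4.5, |2|->2.5, |5|->7, |6|->9.5, |1|->1, |8|->12
Step 3: Attach original signs; sum ranks with positive sign and with negative sign.
W+ = 6 + 9.5 + 4.5 + 2.5 + 4.5 + 7 + 9.5 + 1 = 44.5
W- = 9.5 + 9.5 + 2.5 + 12 = 33.5
(Check: W+ + W- = 78 should equal n(n+1)/2 = 78.)
Step 4: Test statistic W = min(W+, W-) = 33.5.
Step 5: Ties in |d|, so use the tie-corrected normal approximation.
        E[W] = n(n+1)/4 = 12*13/4 = 39.
        Tie groups: |d|=2 (t=2), |d|=3 (t=2), |d|=6 (t=4); sum(t^3 - t) = 72.
        Var[W] = n(n+1)(2n+1)/24 - sum(t^3-t)/48 = 3900/24 - 72/48 = 161.
        z = (W - E[W]) / sqrt(Var[W]) = (33.5 - 39) / 12.6886 = -0.4335.
        Two-sided p = 2*Phi(z) = 0.664680.
Step 6: alpha = 0.1. fail to reject H0.

W+ = 44.5, W- = 33.5, W = min = 33.5, p = 0.664680, fail to reject H0.


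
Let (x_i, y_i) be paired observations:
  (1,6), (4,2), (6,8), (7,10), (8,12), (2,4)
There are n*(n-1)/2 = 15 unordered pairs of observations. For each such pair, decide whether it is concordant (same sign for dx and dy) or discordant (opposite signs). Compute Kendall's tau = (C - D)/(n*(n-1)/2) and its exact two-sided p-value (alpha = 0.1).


Step 1: Enumerate the 15 unordered pairs (i,j) with i<j and classify each by sign(x_j-x_i) * sign(y_j-y_i).
  (1,2):dx=+3,dy=-4->D; (1,3):dx=+5,dy=+2->C; (1,4):dx=+6,dy=+4->C; (1,5):dx=+7,dy=+6->C
  (1,6):dx=+1,dy=-2->D; (2,3):dx=+2,dy=+6->C; (2,4):dx=+3,dy=+8->C; (2,5):dx=+4,dy=+10->C
  (2,6):dx=-2,dy=+2->D; (3,4):dx=+1,dy=+2->C; (3,5):dx=+2,dy=+4->C; (3,6):dx=-4,dy=-4->C
  (4,5):dx=+1,dy=+2->C; (4,6):dx=-5,dy=-6->C; (5,6):dx=-6,dy=-8->C
Step 2: C = 12, D = 3, total pairs = 15.
Step 3: tau = (C - D)/(n(n-1)/2) = (12 - 3)/15 = 0.600000.
Step 4: Exact two-sided p-value (enumerate n! = 720 permutations of y under H0): p = 0.136111.
Step 5: alpha = 0.1. fail to reject H0.

tau_b = 0.6000 (C=12, D=3), p = 0.136111, fail to reject H0.


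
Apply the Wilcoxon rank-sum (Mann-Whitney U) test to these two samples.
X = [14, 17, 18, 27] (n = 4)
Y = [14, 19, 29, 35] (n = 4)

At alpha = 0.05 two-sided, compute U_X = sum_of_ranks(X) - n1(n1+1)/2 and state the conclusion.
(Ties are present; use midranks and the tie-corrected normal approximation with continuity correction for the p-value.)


Step 1: Combine and sort all 8 observations; assign midranks.
sorted (value, group): (14,X), (14,Y), (17,X), (18,X), (19,Y), (27,X), (29,Y), (35,Y)
ranks: 14->1.5, 14->1.5, 17->3, 18->4, 19->5, 27->6, 29->7, 35->8
Step 2: Rank sum for X: R1 = 1.5 + 3 + 4 + 6 = 14.5.
Step 3: U_X = R1 - n1(n1+1)/2 = 14.5 - 4*5/2 = 14.5 - 10 = 4.5.
       U_Y = n1*n2 - U_X = 16 - 4.5 = 11.5.
Step 4: Ties are present, so use the tie-corrected normal approximation (with continuity correction) for the p-value.
Step 5: p-value = 0.383630; compare to alpha = 0.05. fail to reject H0.

U_X = 4.5, p = 0.383630, fail to reject H0 at alpha = 0.05.


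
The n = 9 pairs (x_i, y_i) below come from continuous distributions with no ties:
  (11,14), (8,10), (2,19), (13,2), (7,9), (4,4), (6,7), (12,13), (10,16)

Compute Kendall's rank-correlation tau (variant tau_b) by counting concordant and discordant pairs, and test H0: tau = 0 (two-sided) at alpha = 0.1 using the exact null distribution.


Step 1: Enumerate the 36 unordered pairs (i,j) with i<j and classify each by sign(x_j-x_i) * sign(y_j-y_i).
  (1,2):dx=-3,dy=-4->C; (1,3):dx=-9,dy=+5->D; (1,4):dx=+2,dy=-12->D; (1,5):dx=-4,dy=-5->C
  (1,6):dx=-7,dy=-10->C; (1,7):dx=-5,dy=-7->C; (1,8):dx=+1,dy=-1->D; (1,9):dx=-1,dy=+2->D
  (2,3):dx=-6,dy=+9->D; (2,4):dx=+5,dy=-8->D; (2,5):dx=-1,dy=-1->C; (2,6):dx=-4,dy=-6->C
  (2,7):dx=-2,dy=-3->C; (2,8):dx=+4,dy=+3->C; (2,9):dx=+2,dy=+6->C; (3,4):dx=+11,dy=-17->D
  (3,5):dx=+5,dy=-10->D; (3,6):dx=+2,dy=-15->D; (3,7):dx=+4,dy=-12->D; (3,8):dx=+10,dy=-6->D
  (3,9):dx=+8,dy=-3->D; (4,5):dx=-6,dy=+7->D; (4,6):dx=-9,dy=+2->D; (4,7):dx=-7,dy=+5->D
  (4,8):dx=-1,dy=+11->D; (4,9):dx=-3,dy=+14->D; (5,6):dx=-3,dy=-5->C; (5,7):dx=-1,dy=-2->C
  (5,8):dx=+5,dy=+4->C; (5,9):dx=+3,dy=+7->C; (6,7):dx=+2,dy=+3->C; (6,8):dx=+8,dy=+9->C
  (6,9):dx=+6,dy=+12->C; (7,8):dx=+6,dy=+6->C; (7,9):dx=+4,dy=+9->C; (8,9):dx=-2,dy=+3->D
Step 2: C = 18, D = 18, total pairs = 36.
Step 3: tau = (C - D)/(n(n-1)/2) = (18 - 18)/36 = 0.000000.
Step 4: Exact two-sided p-value (enumerate n! = 362880 permutations of y under H0): p = 1.000000.
Step 5: alpha = 0.1. fail to reject H0.

tau_b = 0.0000 (C=18, D=18), p = 1.000000, fail to reject H0.


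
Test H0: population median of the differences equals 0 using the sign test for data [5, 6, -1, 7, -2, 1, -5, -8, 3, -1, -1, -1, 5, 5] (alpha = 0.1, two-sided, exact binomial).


Step 1: Discard zero differences. Original n = 14; n_eff = number of nonzero differences = 14.
Nonzero differences (with sign): +5, +6, -1, +7, -2, +1, -5, -8, +3, -1, -1, -1, +5, +5
Step 2: Count signs: positive = 7, negative = 7.
Step 3: Under H0: P(positive) = 0.5, so the number of positives S ~ Bin(14, 0.5).
Step 4: Two-sided exact p-value = sum of Bin(14,0.5) probabilities at or below the observed probability = 1.000000.
Step 5: alpha = 0.1. fail to reject H0.

n_eff = 14, pos = 7, neg = 7, p = 1.000000, fail to reject H0.


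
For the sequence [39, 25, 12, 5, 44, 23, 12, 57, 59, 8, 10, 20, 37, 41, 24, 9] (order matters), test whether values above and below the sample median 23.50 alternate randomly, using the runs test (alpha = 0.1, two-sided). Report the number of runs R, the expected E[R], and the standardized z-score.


Step 1: Compute median = 23.50; label A = above, B = below.
Labels in order: AABBABBAABBBAAAB  (n_A = 8, n_B = 8)
Step 2: Count runs R = 8.
Step 3: Under H0 (random ordering), E[R] = 2*n_A*n_B/(n_A+n_B) + 1 = 2*8*8/16 + 1 = 9.0000.
        Var[R] = 2*n_A*n_B*(2*n_A*n_B - n_A - n_B) / ((n_A+n_B)^2 * (n_A+n_B-1)) = 14336/3840 = 3.7333.
        SD[R] = 1.9322.
Step 4: Continuity-corrected z = (R + 0.5 - E[R]) / SD[R] = (8 + 0.5 - 9.0000) / 1.9322 = -0.2588.
Step 5: Two-sided p-value via normal approximation = 2*(1 - Phi(|z|)) = 0.795809.
Step 6: alpha = 0.1. fail to reject H0.

R = 8, z = -0.2588, p = 0.795809, fail to reject H0.


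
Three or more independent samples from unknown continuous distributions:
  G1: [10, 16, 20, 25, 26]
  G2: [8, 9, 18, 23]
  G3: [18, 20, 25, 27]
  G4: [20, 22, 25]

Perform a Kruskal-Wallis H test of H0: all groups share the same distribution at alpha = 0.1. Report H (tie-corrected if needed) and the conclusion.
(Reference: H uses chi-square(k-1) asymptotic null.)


Step 1: Combine all N = 16 observations and assign midranks.
sorted (value, group, rank): (8,G2,1), (9,G2,2), (10,G1,3), (16,G1,4), (18,G2,5.5), (18,G3,5.5), (20,G1,8), (20,G3,8), (20,G4,8), (22,G4,10), (23,G2,11), (25,G1,13), (25,G3,13), (25,G4,13), (26,G1,15), (27,G3,16)
Step 2: Sum ranks within each group.
R_1 = 43 (n_1 = 5)
R_2 = 19.5 (n_2 = 4)
R_3 = 42.5 (n_3 = 4)
R_4 = 31 (n_4 = 3)
Step 3: H = 12/(N(N+1)) * sum(R_i^2/n_i) - 3(N+1)
     = 12/(16*17) * (43^2/5 + 19.5^2/4 + 42.5^2/4 + 31^2/3) - 3*17
     = 0.044118 * 1236.76 - 51
     = 3.562868.
Step 4: Ties present; correction factor C = 1 - 54/(16^3 - 16) = 0.986765. Corrected H = 3.562868 / 0.986765 = 3.610656.
Step 5: Under H0, H ~ chi^2(3); p-value = 0.306691.
Step 6: alpha = 0.1. fail to reject H0.

H = 3.6107, df = 3, p = 0.306691, fail to reject H0.


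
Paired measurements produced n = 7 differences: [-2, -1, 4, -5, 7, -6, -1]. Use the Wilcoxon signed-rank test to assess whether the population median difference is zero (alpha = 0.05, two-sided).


Step 1: Drop any zero differences (none here) and take |d_i|.
|d| = [2, 1, 4, 5, 7, 6, 1]
Step 2: Midrank |d_i| (ties get averaged ranks).
ranks: |2|->3, |1|->1.5, |4|->4, |5|->5, |7|->7, |6|->6, |1|->1.5
Step 3: Attach original signs; sum ranks with positive sign and with negative sign.
W+ = 4 + 7 = 11
W- = 3 + 1.5 + 5 + 6 + 1.5 = 17
(Check: W+ + W- = 28 should equal n(n+1)/2 = 28.)
Step 4: Test statistic W = min(W+, W-) = 11.
Step 5: Ties in |d|, so use the tie-corrected normal approximation.
        E[W] = n(n+1)/4 = 7*8/4 = 14.
        Tie groups: |d|=1 (t=2); sum(t^3 - t) = 6.
        Var[W] = n(n+1)(2n+1)/24 - sum(t^3-t)/48 = 840/24 - 6/48 = 34.875.
        z = (W - E[W]) / sqrt(Var[W]) = (11 - 14) / 5.9055 = -0.5080.
        Two-sided p = 2*Phi(z) = 0.611453.
Step 6: alpha = 0.05. fail to reject H0.

W+ = 11, W- = 17, W = min = 11, p = 0.611453, fail to reject H0.


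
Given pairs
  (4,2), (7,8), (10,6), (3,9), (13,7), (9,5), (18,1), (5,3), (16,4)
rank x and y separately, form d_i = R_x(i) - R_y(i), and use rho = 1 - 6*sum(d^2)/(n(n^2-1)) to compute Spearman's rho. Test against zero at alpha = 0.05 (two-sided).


Step 1: Rank x and y separately (midranks; no ties here).
rank(x): 4->2, 7->4, 10->6, 3->1, 13->7, 9->5, 18->9, 5->3, 16->8
rank(y): 2->2, 8->8, 6->6, 9->9, 7->7, 5->5, 1->1, 3->3, 4->4
Step 2: d_i = R_x(i) - R_y(i); compute d_i^2.
  (2-2)^2=0, (4-8)^2=16, (6-6)^2=0, (1-9)^2=64, (7-7)^2=0, (5-5)^2=0, (9-1)^2=64, (3-3)^2=0, (8-4)^2=16
sum(d^2) = 160.
Step 3: rho = 1 - 6*160 / (9*(9^2 - 1)) = 1 - 960/720 = -0.333333.
Step 4: Under H0, t = rho * sqrt((n-2)/(1-rho^2)) = -0.9354 ~ t(7).
Step 5: Two-sided p-value from the t-distribution with 7 df = 0.380713.
Step 6: alpha = 0.05. fail to reject H0.

rho = -0.3333, p = 0.380713, fail to reject H0 at alpha = 0.05.


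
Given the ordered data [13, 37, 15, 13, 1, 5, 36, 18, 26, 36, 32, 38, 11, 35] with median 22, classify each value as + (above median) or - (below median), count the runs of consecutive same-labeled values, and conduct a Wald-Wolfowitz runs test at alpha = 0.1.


Step 1: Compute median = 22; label A = above, B = below.
Labels in order: BABBBBABAAAABA  (n_A = 7, n_B = 7)
Step 2: Count runs R = 8.
Step 3: Under H0 (random ordering), E[R] = 2*n_A*n_B/(n_A+n_B) + 1 = 2*7*7/14 + 1 = 8.0000.
        Var[R] = 2*n_A*n_B*(2*n_A*n_B - n_A - n_B) / ((n_A+n_B)^2 * (n_A+n_B-1)) = 8232/2548 = 3.2308.
        SD[R] = 1.7974.
Step 4: R = E[R], so z = 0 with no continuity correction.
Step 5: Two-sided p-value via normal approximation = 2*(1 - Phi(|z|)) = 1.000000.
Step 6: alpha = 0.1. fail to reject H0.

R = 8, z = 0.0000, p = 1.000000, fail to reject H0.


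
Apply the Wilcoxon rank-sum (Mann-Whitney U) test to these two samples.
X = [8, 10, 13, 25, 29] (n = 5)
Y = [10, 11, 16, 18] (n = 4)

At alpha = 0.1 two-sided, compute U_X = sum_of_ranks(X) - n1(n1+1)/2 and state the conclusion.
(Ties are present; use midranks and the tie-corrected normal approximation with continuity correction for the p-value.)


Step 1: Combine and sort all 9 observations; assign midranks.
sorted (value, group): (8,X), (10,X), (10,Y), (11,Y), (13,X), (16,Y), (18,Y), (25,X), (29,X)
ranks: 8->1, 10->2.5, 10->2.5, 11->4, 13->5, 16->6, 18->7, 25->8, 29->9
Step 2: Rank sum for X: R1 = 1 + 2.5 + 5 + 8 + 9 = 25.5.
Step 3: U_X = R1 - n1(n1+1)/2 = 25.5 - 5*6/2 = 25.5 - 15 = 10.5.
       U_Y = n1*n2 - U_X = 20 - 10.5 = 9.5.
Step 4: Ties are present, so use the tie-corrected normal approximation (with continuity correction) for the p-value.
Step 5: p-value = 1.000000; compare to alpha = 0.1. fail to reject H0.

U_X = 10.5, p = 1.000000, fail to reject H0 at alpha = 0.1.
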